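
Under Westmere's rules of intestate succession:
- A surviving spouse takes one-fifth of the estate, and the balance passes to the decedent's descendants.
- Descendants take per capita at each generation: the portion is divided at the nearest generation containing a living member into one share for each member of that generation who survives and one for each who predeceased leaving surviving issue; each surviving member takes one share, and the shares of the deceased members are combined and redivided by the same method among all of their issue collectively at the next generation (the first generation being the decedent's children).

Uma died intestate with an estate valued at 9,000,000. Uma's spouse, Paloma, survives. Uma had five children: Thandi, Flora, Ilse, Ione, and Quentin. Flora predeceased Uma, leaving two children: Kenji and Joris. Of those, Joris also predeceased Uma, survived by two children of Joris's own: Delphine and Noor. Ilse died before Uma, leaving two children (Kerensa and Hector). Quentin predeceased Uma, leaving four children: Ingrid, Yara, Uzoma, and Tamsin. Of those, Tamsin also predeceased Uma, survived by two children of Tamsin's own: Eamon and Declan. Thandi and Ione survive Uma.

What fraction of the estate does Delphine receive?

Delphine receives 3/100 of the estate.

Paloma takes one-fifth of 9,000,000 = 1,800,000. The remaining 7,200,000 passes to the descendants.
The descendants' portion (7,200,000) is divided at the children's generation into 5 shares of 1,440,000. Thandi and Ione each take 1,440,000. The 3 shares of the deceased (Flora, Ilse, and Quentin) are combined into a pool of 4,320,000.
That pool (4,320,000) is divided at the grandchildren's generation into 8 shares of 540,000. Kenji, Kerensa, Hector, Ingrid, Yara, and Uzoma each take 540,000. The 2 shares of the deceased (Joris and Tamsin) are combined into a pool of 1,080,000.
That pool (1,080,000) is divided at the great-grandchildren's generation equally among Delphine, Noor, Eamon, and Declan: 270,000 each.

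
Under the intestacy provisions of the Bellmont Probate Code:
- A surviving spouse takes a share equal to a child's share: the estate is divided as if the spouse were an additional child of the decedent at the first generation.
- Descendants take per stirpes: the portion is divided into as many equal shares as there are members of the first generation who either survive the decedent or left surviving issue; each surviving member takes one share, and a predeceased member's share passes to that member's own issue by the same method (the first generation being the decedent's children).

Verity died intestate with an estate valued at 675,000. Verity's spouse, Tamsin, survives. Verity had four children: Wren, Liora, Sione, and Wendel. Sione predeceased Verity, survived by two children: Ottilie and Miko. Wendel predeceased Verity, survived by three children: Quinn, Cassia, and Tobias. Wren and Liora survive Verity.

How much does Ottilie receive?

Ottilie receives 67,500.

The spouse counts as an additional share at the children's level, so there are 5 primary shares of 135,000. Tamsin takes one such share (135,000).
The children's combined portion (540,000) is divided into 4 shares of 135,000: Wren and Liora each take 135,000; Sione's 135,000 share passes to Sione's issue; Wendel's 135,000 share passes to Wendel's issue.
Sione's share (135,000) is divided into 2 shares of 67,500: Ottilie and Miko each take 67,500.
Wendel's share (135,000) is divided into 3 shares of 45,000: Quinn, Cassia, and Tobias each take 45,000.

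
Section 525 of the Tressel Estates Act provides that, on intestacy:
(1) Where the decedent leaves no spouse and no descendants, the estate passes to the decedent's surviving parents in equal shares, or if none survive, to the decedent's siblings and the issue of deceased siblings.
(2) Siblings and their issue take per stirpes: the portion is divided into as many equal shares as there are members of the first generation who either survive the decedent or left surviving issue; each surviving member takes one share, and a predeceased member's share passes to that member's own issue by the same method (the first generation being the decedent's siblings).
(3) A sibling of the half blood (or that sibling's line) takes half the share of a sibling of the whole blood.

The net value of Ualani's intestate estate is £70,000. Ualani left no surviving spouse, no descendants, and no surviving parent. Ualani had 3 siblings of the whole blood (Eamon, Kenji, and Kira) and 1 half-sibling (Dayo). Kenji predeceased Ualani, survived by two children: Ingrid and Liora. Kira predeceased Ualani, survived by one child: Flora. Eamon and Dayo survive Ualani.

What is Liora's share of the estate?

The entire £70,000 passes to the siblings and their issue.
Counting each half-blood sibling's line as half a unit, there are 7/2 units in £70,000, so one unit is £20,000. Whole-blood lines (Eamon, Kenji, and Kira) take £20,000 each; half-blood lines (Dayo) take £10,000 each.
Kenji's share (£20,000) is divided into 2 shares of £10,000: Ingrid and Liora each take £10,000.
Kira's share (£20,000) passes entirely to Flora.

Liora receives £10,000.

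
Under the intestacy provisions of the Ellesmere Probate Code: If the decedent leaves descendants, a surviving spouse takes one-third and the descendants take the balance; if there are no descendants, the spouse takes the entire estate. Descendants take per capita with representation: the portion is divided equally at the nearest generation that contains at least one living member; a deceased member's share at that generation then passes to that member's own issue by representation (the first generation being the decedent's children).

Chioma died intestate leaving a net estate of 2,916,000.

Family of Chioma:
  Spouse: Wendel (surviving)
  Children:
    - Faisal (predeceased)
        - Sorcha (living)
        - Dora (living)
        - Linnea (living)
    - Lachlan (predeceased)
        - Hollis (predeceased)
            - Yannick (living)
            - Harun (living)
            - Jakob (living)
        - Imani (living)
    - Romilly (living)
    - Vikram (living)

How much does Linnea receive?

Linnea receives 162,000.

Wendel takes one-third of 2,916,000 = 972,000. The remaining 1,944,000 passes to the descendants.
The descendants' portion (1,944,000) is divided into 4 shares of 486,000: Romilly and Vikram each take 486,000; Faisal's 486,000 share passes to Faisal's issue; Lachlan's 486,000 share passes to Lachlan's issue.
Faisal's share (486,000) is divided into 3 shares of 162,000: Sorcha, Dora, and Linnea each take 162,000.
Lachlan's share (486,000) is divided into 2 shares of 243,000: Imani takes 243,000; Hollis's 243,000 share passes to Hollis's issue.
Hollis's share (243,000) is divided into 3 shares of 81,000: Yannick, Harun, and Jakob each take 81,000.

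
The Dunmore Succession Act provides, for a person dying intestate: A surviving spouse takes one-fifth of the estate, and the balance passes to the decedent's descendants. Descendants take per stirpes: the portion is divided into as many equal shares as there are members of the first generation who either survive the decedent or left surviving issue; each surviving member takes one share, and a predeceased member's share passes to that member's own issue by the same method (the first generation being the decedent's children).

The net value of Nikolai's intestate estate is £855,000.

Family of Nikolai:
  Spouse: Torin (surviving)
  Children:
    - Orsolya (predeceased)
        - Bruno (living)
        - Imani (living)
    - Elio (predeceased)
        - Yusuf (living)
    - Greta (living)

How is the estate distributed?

Torin: £171,000; Bruno: £114,000; Imani: £114,000; Yusuf: £228,000; Greta: £228,000

Torin takes one-fifth of £855,000 = £171,000. The remaining £684,000 passes to the descendants.
The descendants' portion (£684,000) is divided into 3 shares of £228,000: Greta takes £228,000; Orsolya's £228,000 share passes to Orsolya's issue; Elio's £228,000 share passes to Elio's issue.
Orsolya's share (£228,000) is divided into 2 shares of £114,000: Bruno and Imani each take £114,000.
Elio's share (£228,000) passes entirely to Yusuf.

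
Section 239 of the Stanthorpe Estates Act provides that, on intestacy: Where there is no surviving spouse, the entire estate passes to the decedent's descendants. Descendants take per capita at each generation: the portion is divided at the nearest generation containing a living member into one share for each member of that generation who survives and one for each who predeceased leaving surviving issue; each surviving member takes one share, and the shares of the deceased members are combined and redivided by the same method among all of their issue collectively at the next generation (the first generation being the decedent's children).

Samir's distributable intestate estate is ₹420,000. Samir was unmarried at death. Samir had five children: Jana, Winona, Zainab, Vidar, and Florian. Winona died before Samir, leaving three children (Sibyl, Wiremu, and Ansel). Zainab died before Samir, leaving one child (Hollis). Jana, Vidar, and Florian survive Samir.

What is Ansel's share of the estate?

Ansel receives ₹42,000.

The entire ₹420,000 passes to the descendants.
That amount (₹420,000) is divided at the children's generation into 5 shares of ₹84,000. Jana, Vidar, and Florian each take ₹84,000. The 2 shares of the deceased (Winona and Zainab) are combined into a pool of ₹168,000.
That pool (₹168,000) is divided at the grandchildren's generation equally among Sibyl, Wiremu, Ansel, and Hollis: ₹42,000 each.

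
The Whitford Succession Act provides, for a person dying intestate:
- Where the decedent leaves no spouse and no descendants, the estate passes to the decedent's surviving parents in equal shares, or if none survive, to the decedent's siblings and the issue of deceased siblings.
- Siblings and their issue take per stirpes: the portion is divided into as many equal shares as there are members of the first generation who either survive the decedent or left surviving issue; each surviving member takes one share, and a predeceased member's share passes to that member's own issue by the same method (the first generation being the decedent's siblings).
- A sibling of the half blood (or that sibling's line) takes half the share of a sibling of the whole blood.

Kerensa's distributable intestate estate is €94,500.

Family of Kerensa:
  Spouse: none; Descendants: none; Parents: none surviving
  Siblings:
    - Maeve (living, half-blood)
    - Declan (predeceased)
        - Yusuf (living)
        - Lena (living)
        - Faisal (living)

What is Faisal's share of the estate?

Faisal receives €21,000.

The entire €94,500 passes to the siblings and their issue.
Counting each half-blood sibling's line as half a unit, there are 3/2 units in €94,500, so one unit is €63,000. Whole-blood lines (Declan) take €63,000 each; half-blood lines (Maeve) take €31,500 each.
Declan's share (€63,000) is divided into 3 shares of €21,000: Yusuf, Lena, and Faisal each take €21,000.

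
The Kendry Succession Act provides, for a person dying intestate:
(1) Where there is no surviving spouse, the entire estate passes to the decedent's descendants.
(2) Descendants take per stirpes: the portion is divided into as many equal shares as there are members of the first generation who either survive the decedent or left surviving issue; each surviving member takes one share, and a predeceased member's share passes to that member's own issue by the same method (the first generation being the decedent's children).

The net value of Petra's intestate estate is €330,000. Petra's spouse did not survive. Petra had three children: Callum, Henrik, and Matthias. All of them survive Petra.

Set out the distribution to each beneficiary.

Callum: €110,000; Henrik: €110,000; Matthias: €110,000

The entire €330,000 passes to the descendants.
That amount (€330,000) is divided into 3 shares of €110,000: Callum, Henrik, and Matthias each take €110,000.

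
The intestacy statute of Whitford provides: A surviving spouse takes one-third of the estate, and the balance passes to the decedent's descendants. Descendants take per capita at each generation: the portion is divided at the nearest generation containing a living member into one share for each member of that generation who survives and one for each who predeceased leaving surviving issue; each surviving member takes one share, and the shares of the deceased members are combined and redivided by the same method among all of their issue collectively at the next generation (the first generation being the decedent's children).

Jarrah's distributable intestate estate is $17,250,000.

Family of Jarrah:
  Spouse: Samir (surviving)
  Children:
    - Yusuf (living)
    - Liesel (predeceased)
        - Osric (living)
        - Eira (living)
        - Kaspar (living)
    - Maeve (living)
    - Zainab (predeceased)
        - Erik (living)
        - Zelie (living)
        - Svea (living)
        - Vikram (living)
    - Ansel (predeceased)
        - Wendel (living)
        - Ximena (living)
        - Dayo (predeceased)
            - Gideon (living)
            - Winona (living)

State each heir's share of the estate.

Samir takes one-third of $17,250,000 = $5,750,000. The remaining $11,500,000 passes to the descendants.
The descendants' portion ($11,500,000) is divided at the children's generation into 5 shares of $2,300,000. Yusuf and Maeve each take $2,300,000. The 3 shares of the deceased (Liesel, Zainab, and Ansel) are combined into a pool of $6,900,000.
That pool ($6,900,000) is divided at the grandchildren's generation into 10 shares of $690,000. Osric, Eira, Kaspar, Erik, Zelie, Svea, Vikram, Wendel, and Ximena each take $690,000. The remaining share for the deceased Dayo ($690,000) is carried to the next generation.
That pool ($690,000) is divided at the great-grandchildren's generation equally among Gideon and Winona: $345,000 each.

Samir: $5,750,000; Yusuf: $2,300,000; Osric: $690,000; Eira: $690,000; Kaspar: $690,000; Maeve: $2,300,000; Erik: $690,000; Zelie: $690,000; Svea: $690,000; Vikram: $690,000; Wendel: $690,000; Ximena: $690,000; Gideon: $345,000; Winona: $345,000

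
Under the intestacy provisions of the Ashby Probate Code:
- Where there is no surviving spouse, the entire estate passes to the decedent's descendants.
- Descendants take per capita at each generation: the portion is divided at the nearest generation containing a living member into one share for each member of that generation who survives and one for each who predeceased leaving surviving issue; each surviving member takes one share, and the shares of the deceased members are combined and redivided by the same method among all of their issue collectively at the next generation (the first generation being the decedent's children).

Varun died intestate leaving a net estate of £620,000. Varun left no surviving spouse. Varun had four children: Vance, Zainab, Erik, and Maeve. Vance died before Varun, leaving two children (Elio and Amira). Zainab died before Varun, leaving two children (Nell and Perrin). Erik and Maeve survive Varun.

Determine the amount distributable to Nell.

Nell receives £77,500.

The entire £620,000 passes to the descendants.
That amount (£620,000) is divided at the children's generation into 4 shares of £155,000. Erik and Maeve each take £155,000. The 2 shares of the deceased (Vance and Zainab) are combined into a pool of £310,000.
That pool (£310,000) is divided at the grandchildren's generation equally among Elio, Amira, Nell, and Perrin: £77,500 each.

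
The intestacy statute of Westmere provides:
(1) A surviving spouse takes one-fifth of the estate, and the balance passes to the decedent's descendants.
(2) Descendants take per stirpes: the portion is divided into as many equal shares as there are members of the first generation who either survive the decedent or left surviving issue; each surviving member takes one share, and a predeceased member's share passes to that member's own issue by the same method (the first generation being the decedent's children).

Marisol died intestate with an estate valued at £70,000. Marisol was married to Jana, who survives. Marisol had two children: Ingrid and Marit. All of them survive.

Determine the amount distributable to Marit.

Jana takes one-fifth of £70,000 = £14,000. The remaining £56,000 passes to the descendants.
The descendants' portion (£56,000) is divided into 2 shares of £28,000: Ingrid and Marit each take £28,000.

Marit receives £28,000.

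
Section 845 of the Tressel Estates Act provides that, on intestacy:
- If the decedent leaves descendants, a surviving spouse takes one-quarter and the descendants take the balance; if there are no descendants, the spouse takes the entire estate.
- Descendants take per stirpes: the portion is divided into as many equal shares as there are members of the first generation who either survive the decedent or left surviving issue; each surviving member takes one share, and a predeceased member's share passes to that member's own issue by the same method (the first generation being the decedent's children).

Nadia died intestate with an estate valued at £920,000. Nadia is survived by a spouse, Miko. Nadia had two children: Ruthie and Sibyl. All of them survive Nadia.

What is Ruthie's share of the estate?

Ruthie receives £345,000.

Miko takes one-quarter of £920,000 = £230,000. The remaining £690,000 passes to the descendants.
The descendants' portion (£690,000) is divided into 2 shares of £345,000: Ruthie and Sibyl each take £345,000.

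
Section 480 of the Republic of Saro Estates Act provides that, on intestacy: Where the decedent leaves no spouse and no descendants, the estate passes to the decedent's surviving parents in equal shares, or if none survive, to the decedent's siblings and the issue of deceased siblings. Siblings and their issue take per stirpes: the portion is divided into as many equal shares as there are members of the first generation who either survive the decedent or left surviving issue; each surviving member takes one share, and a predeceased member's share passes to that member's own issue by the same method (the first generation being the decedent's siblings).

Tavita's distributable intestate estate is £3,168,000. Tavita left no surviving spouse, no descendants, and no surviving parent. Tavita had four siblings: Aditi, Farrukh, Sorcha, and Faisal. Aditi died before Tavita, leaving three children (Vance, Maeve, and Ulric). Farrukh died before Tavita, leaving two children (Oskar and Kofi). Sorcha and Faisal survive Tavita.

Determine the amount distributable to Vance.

The entire £3,168,000 passes to the siblings and their issue.
That amount (£3,168,000) is divided into 4 shares of £792,000: Sorcha and Faisal each take £792,000; Aditi's £792,000 share passes to Aditi's issue; Farrukh's £792,000 share passes to Farrukh's issue.
Aditi's share (£792,000) is divided into 3 shares of £264,000: Vance, Maeve, and Ulric each take £264,000.
Farrukh's share (£792,000) is divided into 2 shares of £396,000: Oskar and Kofi each take £396,000.

Vance receives £264,000.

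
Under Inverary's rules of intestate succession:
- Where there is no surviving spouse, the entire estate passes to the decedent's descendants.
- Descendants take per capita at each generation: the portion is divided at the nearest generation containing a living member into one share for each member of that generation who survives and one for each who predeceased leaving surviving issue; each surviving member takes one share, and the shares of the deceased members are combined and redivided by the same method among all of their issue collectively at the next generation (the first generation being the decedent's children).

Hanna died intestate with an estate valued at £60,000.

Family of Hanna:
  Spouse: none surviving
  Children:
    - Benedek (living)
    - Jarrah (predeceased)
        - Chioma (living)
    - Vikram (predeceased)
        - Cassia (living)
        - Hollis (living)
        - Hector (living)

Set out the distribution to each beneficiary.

Benedek: £20,000; Chioma: £10,000; Cassia: £10,000; Hollis: £10,000; Hector: £10,000

The entire £60,000 passes to the descendants.
That amount (£60,000) is divided at the children's generation into 3 shares of £20,000. Benedek takes £20,000. The 2 shares of the deceased (Jarrah and Vikram) are combined into a pool of £40,000.
That pool (£40,000) is divided at the grandchildren's generation equally among Chioma, Cassia, Hollis, and Hector: £10,000 each.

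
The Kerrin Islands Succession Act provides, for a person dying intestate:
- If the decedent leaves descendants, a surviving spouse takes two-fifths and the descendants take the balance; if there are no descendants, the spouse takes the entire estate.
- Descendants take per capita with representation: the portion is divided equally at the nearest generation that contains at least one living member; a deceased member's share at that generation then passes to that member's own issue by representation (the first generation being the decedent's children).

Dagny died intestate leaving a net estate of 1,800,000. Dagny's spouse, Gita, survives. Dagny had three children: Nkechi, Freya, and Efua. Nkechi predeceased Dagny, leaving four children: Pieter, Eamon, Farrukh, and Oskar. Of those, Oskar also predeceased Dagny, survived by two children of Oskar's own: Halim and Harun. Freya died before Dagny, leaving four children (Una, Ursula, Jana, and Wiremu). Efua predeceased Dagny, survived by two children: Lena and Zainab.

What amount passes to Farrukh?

Gita takes two-fifths of 1,800,000 = 720,000. The remaining 1,080,000 passes to the descendants.
No child survives, so the initial division is made at the grandchildren's generation.
The descendants' portion (1,080,000) is divided into 10 shares of 108,000: Pieter, Eamon, Farrukh, Una, Ursula, Jana, Wiremu, Lena, and Zainab each take 108,000; Oskar's 108,000 share passes to Oskar's issue.
Oskar's share (108,000) is divided into 2 shares of 54,000: Halim and Harun each take 54,000.

Farrukh receives 108,000.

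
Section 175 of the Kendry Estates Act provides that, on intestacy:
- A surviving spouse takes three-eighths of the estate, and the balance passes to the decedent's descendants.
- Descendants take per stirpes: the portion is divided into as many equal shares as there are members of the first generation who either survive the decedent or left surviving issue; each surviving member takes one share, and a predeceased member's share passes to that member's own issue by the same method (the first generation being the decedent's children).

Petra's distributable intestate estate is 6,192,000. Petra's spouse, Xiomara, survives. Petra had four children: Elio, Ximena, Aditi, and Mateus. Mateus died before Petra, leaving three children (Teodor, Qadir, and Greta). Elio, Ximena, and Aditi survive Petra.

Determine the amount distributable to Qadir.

Xiomara takes three-eighths of 6,192,000 = 2,322,000. The remaining 3,870,000 passes to the descendants.
The descendants' portion (3,870,000) is divided into 4 shares of 967,500: Elio, Ximena, and Aditi each take 967,500; Mateus's 967,500 share passes to Mateus's issue.
Mateus's share (967,500) is divided into 3 shares of 322,500: Teodor, Qadir, and Greta each take 322,500.

Qadir receives 322,500.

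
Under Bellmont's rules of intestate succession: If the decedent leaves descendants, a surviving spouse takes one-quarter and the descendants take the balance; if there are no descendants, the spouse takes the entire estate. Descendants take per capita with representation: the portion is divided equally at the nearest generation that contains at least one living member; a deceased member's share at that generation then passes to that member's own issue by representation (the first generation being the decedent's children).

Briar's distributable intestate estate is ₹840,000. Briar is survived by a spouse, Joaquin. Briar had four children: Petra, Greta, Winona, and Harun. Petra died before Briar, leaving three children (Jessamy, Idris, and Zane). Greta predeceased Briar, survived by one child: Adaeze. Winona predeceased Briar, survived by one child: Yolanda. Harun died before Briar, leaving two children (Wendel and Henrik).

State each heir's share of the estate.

Joaquin takes one-quarter of ₹840,000 = ₹210,000. The remaining ₹630,000 passes to the descendants.
No child survives, so the initial division is made at the grandchildren's generation.
The descendants' portion (₹630,000) is divided into 7 shares of ₹90,000: Jessamy, Idris, Zane, Adaeze, Yolanda, Wendel, and Henrik each take ₹90,000.

Joaquin: ₹210,000; Jessamy: ₹90,000; Idris: ₹90,000; Zane: ₹90,000; Adaeze: ₹90,000; Yolanda: ₹90,000; Wendel: ₹90,000; Henrik: ₹90,000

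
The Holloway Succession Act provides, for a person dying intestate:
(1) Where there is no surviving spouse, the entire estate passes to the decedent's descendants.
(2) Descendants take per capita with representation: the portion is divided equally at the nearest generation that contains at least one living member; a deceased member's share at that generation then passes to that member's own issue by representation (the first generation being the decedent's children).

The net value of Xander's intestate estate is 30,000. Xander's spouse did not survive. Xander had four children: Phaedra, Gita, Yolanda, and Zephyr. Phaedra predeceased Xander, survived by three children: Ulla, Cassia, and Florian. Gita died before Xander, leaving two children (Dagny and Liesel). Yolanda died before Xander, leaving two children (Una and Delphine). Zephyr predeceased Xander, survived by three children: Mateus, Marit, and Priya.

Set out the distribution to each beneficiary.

Ulla: 3,000; Cassia: 3,000; Florian: 3,000; Dagny: 3,000; Liesel: 3,000; Una: 3,000; Delphine: 3,000; Mateus: 3,000; Marit: 3,000; Priya: 3,000

The entire 30,000 passes to the descendants.
No child survives, so the initial division is made at the grandchildren's generation.
That amount (30,000) is divided into 10 shares of 3,000: Ulla, Cassia, Florian, Dagny, Liesel, Una, Delphine, Mateus, Marit, and Priya each take 3,000.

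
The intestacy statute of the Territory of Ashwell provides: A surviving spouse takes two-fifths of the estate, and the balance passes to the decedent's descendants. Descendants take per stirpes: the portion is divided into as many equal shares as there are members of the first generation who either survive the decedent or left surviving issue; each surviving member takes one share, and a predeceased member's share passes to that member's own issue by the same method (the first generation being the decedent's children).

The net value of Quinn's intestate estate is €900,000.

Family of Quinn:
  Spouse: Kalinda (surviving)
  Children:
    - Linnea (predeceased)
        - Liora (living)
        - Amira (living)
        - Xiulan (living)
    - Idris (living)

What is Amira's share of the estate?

Kalinda takes two-fifths of €900,000 = €360,000. The remaining €540,000 passes to the descendants.
The descendants' portion (€540,000) is divided into 2 shares of €270,000: Idris takes €270,000; Linnea's €270,000 share passes to Linnea's issue.
Linnea's share (€270,000) is divided into 3 shares of €90,000: Liora, Amira, and Xiulan each take €90,000.

Amira receives €90,000.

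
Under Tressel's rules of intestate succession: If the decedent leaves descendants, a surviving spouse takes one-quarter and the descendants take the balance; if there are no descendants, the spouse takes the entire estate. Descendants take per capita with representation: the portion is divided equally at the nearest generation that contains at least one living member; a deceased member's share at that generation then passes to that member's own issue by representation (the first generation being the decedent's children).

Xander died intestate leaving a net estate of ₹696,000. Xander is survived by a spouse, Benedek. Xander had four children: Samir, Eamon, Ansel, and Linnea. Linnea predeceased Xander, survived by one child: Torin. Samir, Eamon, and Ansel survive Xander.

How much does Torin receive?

Torin receives ₹130,500.

Benedek takes one-quarter of ₹696,000 = ₹174,000. The remaining ₹522,000 passes to the descendants.
The descendants' portion (₹522,000) is divided into 4 shares of ₹130,500: Samir, Eamon, and Ansel each take ₹130,500; Linnea's ₹130,500 share passes to Linnea's issue.
Linnea's share (₹130,500) passes entirely to Torin.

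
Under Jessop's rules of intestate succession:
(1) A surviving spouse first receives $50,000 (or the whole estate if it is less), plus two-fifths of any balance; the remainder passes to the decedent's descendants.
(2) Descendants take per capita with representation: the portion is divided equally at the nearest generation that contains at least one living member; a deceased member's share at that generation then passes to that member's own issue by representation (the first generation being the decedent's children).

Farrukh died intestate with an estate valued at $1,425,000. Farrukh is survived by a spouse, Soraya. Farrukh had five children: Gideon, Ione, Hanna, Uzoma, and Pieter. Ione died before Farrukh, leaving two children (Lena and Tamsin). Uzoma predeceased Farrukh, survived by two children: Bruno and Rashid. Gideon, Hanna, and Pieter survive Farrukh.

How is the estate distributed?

Soraya first takes $50,000, leaving a balance of $1,375,000. Soraya then takes two-fifths of the balance ($550,000), for a total of $600,000. The remaining $825,000 passes to the descendants.
The descendants' portion ($825,000) is divided into 5 shares of $165,000: Gideon, Hanna, and Pieter each take $165,000; Ione's $165,000 share passes to Ione's issue; Uzoma's $165,000 share passes to Uzoma's issue.
Ione's share ($165,000) is divided into 2 shares of $82,500: Lena and Tamsin each take $82,500.
Uzoma's share ($165,000) is divided into 2 shares of $82,500: Bruno and Rashid each take $82,500.

Soraya: $600,000; Gideon: $165,000; Lena: $82,500; Tamsin: $82,500; Hanna: $165,000; Bruno: $82,500; Rashid: $82,500; Pieter: $165,000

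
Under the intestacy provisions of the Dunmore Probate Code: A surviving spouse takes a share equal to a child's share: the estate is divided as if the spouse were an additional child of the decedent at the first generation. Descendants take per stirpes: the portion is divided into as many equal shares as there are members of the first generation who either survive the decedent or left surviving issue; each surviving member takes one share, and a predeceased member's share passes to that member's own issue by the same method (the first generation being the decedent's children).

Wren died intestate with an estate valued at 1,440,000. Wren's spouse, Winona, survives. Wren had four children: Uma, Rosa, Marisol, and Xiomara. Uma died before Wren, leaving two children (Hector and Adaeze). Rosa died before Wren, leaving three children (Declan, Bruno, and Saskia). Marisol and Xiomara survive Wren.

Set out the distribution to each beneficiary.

The spouse counts as an additional share at the children's level, so there are 5 primary shares of 288,000. Winona takes one such share (288,000).
The children's combined portion (1,152,000) is divided into 4 shares of 288,000: Marisol and Xiomara each take 288,000; Uma's 288,000 share passes to Uma's issue; Rosa's 288,000 share passes to Rosa's issue.
Uma's share (288,000) is divided into 2 shares of 144,000: Hector and Adaeze each take 144,000.
Rosa's share (288,000) is divided into 3 shares of 96,000: Declan, Bruno, and Saskia each take 96,000.

Winona: 288,000; Hector: 144,000; Adaeze: 144,000; Declan: 96,000; Bruno: 96,000; Saskia: 96,000; Marisol: 288,000; Xiomara: 288,000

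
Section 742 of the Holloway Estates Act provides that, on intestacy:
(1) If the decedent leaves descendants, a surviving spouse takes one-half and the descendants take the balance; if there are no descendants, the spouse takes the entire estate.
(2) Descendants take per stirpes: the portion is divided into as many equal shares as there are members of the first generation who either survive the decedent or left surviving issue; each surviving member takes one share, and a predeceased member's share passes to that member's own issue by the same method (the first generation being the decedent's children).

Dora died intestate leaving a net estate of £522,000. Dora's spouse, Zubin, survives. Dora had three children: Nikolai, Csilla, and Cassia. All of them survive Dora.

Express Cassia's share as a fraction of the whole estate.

Zubin takes one-half of £522,000 = £261,000. The remaining £261,000 passes to the descendants.
The descendants' portion (£261,000) is divided into 3 shares of £87,000: Nikolai, Csilla, and Cassia each take £87,000.

Cassia receives 1/6 of the estate.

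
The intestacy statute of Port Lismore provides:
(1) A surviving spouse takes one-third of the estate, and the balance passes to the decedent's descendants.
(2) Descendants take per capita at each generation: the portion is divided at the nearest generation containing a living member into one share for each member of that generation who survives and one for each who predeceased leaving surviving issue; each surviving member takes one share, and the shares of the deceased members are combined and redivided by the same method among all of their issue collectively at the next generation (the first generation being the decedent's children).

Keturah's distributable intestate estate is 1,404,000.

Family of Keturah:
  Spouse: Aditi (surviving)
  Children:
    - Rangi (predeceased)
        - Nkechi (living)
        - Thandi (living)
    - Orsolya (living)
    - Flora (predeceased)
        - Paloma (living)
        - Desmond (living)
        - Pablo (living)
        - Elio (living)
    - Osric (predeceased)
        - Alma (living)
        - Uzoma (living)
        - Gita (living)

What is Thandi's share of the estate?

Thandi receives 78,000.

Aditi takes one-third of 1,404,000 = 468,000. The remaining 936,000 passes to the descendants.
The descendants' portion (936,000) is divided at the children's generation into 4 shares of 234,000. Orsolya takes 234,000. The 3 shares of the deceased (Rangi, Flora, and Osric) are combined into a pool of 702,000.
That pool (702,000) is divided at the grandchildren's generation equally among Nkechi, Thandi, Paloma, Desmond, Pablo, Elio, Alma, Uzoma, and Gita: 78,000 each.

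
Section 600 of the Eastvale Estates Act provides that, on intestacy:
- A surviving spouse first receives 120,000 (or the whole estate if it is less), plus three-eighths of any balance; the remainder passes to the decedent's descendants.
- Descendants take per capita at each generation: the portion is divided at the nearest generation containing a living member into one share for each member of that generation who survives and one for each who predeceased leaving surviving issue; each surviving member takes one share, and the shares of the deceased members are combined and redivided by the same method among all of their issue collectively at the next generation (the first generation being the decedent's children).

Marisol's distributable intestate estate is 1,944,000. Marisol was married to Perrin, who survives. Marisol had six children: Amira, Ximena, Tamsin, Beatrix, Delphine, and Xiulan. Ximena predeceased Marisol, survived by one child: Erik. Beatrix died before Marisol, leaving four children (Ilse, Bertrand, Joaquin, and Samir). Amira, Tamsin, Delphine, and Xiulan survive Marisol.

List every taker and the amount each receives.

Perrin: 804,000; Amira: 190,000; Erik: 76,000; Tamsin: 190,000; Ilse: 76,000; Bertrand: 76,000; Joaquin: 76,000; Samir: 76,000; Delphine: 190,000; Xiulan: 190,000

Perrin first takes 120,000, leaving a balance of 1,824,000. Perrin then takes three-eighths of the balance (684,000), for a total of 804,000. The remaining 1,140,000 passes to the descendants.
The descendants' portion (1,140,000) is divided at the children's generation into 6 shares of 190,000. Amira, Tamsin, Delphine, and Xiulan each take 190,000. The 2 shares of the deceased (Ximena and Beatrix) are combined into a pool of 380,000.
That pool (380,000) is divided at the grandchildren's generation equally among Erik, Ilse, Bertrand, Joaquin, and Samir: 76,000 each.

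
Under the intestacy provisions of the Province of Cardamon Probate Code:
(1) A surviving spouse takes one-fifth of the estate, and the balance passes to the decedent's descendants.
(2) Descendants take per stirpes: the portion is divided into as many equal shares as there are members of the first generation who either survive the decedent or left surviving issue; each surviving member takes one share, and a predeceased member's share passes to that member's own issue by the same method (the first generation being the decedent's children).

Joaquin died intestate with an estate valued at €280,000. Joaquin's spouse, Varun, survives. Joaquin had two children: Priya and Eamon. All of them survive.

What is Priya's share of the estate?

Priya receives €112,000.

Varun takes one-fifth of €280,000 = €56,000. The remaining €224,000 passes to the descendants.
The descendants' portion (€224,000) is divided into 2 shares of €112,000: Priya and Eamon each take €112,000.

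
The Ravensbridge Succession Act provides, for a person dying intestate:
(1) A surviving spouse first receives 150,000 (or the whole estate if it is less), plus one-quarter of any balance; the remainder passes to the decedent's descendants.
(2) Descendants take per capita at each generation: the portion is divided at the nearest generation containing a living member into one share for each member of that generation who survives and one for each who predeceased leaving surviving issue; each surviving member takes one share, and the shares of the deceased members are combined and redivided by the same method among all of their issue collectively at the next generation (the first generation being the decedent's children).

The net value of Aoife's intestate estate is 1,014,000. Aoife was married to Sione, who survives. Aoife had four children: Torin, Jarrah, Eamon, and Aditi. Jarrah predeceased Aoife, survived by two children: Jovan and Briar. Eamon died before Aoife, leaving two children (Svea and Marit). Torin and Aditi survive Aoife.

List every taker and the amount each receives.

Sione first takes 150,000, leaving a balance of 864,000. Sione then takes one-quarter of the balance (216,000), for a total of 366,000. The remaining 648,000 passes to the descendants.
The descendants' portion (648,000) is divided at the children's generation into 4 shares of 162,000. Torin and Aditi each take 162,000. The 2 shares of the deceased (Jarrah and Eamon) are combined into a pool of 324,000.
That pool (324,000) is divided at the grandchildren's generation equally among Jovan, Briar, Svea, and Marit: 81,000 each.

Sione: 366,000; Torin: 162,000; Jovan: 81,000; Briar: 81,000; Svea: 81,000; Marit: 81,000; Aditi: 162,000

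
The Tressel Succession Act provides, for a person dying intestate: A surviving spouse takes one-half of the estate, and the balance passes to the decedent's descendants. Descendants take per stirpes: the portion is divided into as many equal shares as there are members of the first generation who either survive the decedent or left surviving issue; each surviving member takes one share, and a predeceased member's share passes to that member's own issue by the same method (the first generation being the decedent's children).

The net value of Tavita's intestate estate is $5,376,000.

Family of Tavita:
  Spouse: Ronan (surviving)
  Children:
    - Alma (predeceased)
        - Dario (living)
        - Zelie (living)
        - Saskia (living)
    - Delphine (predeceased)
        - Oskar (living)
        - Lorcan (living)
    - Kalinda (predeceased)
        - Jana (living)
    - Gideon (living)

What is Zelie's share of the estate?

Zelie receives $224,000.

Ronan takes one-half of $5,376,000 = $2,688,000. The remaining $2,688,000 passes to the descendants.
The descendants' portion ($2,688,000) is divided into 4 shares of $672,000: Gideon takes $672,000; Alma's $672,000 share passes to Alma's issue; Delphine's $672,000 share passes to Delphine's issue; Kalinda's $672,000 share passes to Kalinda's issue.
Alma's share ($672,000) is divided into 3 shares of $224,000: Dario, Zelie, and Saskia each take $224,000.
Delphine's share ($672,000) is divided into 2 shares of $336,000: Oskar and Lorcan each take $336,000.
Kalinda's share ($672,000) passes entirely to Jana.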